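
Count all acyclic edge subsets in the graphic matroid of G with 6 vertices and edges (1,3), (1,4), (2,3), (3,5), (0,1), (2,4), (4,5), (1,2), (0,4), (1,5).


An independent set in a graphic matroid is an acyclic edge subset.
G has 6 vertices and 10 edges.
Enumerate all 2^10 = 1024 subsets, checking for acyclicity.
Total independent sets = 450.

450


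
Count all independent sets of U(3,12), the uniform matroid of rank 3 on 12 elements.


Independent sets of U(3,12) are all subsets of size <= 3.
Count = C(12,0) + C(12,1) + C(12,2) + C(12,3)
     = 1 + 12 + 66 + 220
     = 299.

299


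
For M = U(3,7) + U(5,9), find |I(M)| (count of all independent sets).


For a direct sum, |I(M1+M2)| = |I(M1)| * |I(M2)|.
|I(U(3,7))| = sum C(7,k) for k=0..3 = 64.
|I(U(5,9))| = sum C(9,k) for k=0..5 = 382.
Total = 64 * 382 = 24448.

24448


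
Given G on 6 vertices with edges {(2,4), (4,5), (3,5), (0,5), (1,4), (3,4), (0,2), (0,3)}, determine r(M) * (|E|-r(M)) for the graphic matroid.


r(M) = |V| - c = 6 - 1 = 5.
nullity = |E| - r(M) = 8 - 5 = 3.
Product = 5 * 3 = 15.

15


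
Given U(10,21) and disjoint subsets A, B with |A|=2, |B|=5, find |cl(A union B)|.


|A union B| = 2 + 5 = 7 (disjoint).
In U(10,21), cl(S) = S if |S| < 10, else cl(S) = E.
Since 7 < 10, cl(A union B) = A union B.
|cl(A union B)| = 7.

7


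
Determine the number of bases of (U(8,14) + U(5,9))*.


(M1+M2)* = M1* + M2*.
M1* = U(6,14), bases: C(14,6) = 3003.
M2* = U(4,9), bases: C(9,4) = 126.
|B(M*)| = 3003 * 126 = 378378.

378378


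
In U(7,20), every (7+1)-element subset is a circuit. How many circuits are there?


In U(7,20), circuits are the (8)-element subsets.
Any set of 8 elements is dependent, and removing any one element gives
an independent set of size 7, so it is a minimal dependent set.
Number of circuits = (20 choose 8) = 125970.

125970


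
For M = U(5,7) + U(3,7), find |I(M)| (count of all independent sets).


For a direct sum, |I(M1+M2)| = |I(M1)| * |I(M2)|.
|I(U(5,7))| = sum C(7,k) for k=0..5 = 120.
|I(U(3,7))| = sum C(7,k) for k=0..3 = 64.
Total = 120 * 64 = 7680.

7680


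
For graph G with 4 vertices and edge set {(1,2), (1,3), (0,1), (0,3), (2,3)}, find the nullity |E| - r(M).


Cycle rank (nullity) = |E| - r(M) = |E| - (|V| - c).
|E| = 5, |V| = 4, c = 1.
Nullity = 5 - (4 - 1) = 5 - 3 = 2.

2


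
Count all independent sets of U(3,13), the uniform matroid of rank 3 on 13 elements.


Independent sets of U(3,13) are all subsets of size <= 3.
Count = (13 choose 0) + (13 choose 1) + (13 choose 2) + (13 choose 3)
     = 1 + 13 + 78 + 286
     = 378.

378


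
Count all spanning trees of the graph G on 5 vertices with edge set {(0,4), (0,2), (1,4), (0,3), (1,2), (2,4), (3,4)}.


By Kirchhoff's matrix tree theorem, the number of spanning trees equals
the determinant of any cofactor of the Laplacian matrix L.
G has 5 vertices and 7 edges.
Computing the (4 x 4) cofactor determinant gives 21.

21


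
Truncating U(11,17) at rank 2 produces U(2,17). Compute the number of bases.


Truncating U(11,17) to rank 2 gives U(2,17).
Bases of U(2,17) are all 2-element subsets of 17 elements.
Number of bases = C(17,2) = (17 * 16) / (1 * 2) = 136.

136


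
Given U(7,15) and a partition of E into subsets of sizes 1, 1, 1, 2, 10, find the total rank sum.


r(Ai) = min(|Ai|, 7) for each part.
Sum = min(1,7) + min(1,7) + min(1,7) + min(2,7) + min(10,7)
    = 1 + 1 + 1 + 2 + 7
    = 12.

12


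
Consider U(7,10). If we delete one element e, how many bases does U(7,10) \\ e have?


Deleting e from U(7,10) gives U(7,9) since n > r.
Bases of U(7,9) = C(9,7) = 36.

36


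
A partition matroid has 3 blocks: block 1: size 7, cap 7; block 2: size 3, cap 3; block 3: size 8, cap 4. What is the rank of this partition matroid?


Rank of a partition matroid = sum of min(|Si|, ci) for each block.
= min(7,7) + min(3,3) + min(8,4)
= 7 + 3 + 4
= 14.

14


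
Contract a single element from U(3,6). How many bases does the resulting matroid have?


Contracting e from U(3,6) gives U(2,5).
Bases of U(2,5) = C(5,2) = 5! / (2! * 3!) = 10.

10


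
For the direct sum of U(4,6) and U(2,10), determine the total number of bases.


Bases of a direct sum M1 + M2: |B| = |B(M1)| * |B(M2)|.
|B(U(4,6))| = C(6,4) = 15.
|B(U(2,10))| = C(10,2) = 45.
Total bases = 15 * 45 = 675.

675


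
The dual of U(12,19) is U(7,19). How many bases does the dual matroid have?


The dual of U(r,n) is U(n-r, n) = U(7,19).
Bases of U(7,19) are all (7)-element subsets.
|B(M*)| = C(19,7) = 19! / (7! * 12!) = 50388.

50388


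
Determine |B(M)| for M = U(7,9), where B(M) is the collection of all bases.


Bases of U(7,9) are all 7-element subsets of the 9-element ground set.
Number of bases = C(9,7).
(9 choose 7) = 36.

36


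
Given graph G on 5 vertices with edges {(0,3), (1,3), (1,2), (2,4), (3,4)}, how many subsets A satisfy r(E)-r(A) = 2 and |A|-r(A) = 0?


R(x,y) = sum over A in 2^E of x^(r(E)-r(A)) * y^(|A|-r(A)).
G has 5 vertices, 5 edges. r(E) = 4.
Enumerate all 2^5 = 32 subsets.
Count subsets with r(E)-r(A)=2 and |A|-r(A)=0: 10.

10


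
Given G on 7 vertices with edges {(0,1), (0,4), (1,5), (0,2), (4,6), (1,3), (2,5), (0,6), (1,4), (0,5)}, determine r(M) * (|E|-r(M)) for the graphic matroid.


r(M) = |V| - c = 7 - 1 = 6.
nullity = |E| - r(M) = 10 - 6 = 4.
Product = 6 * 4 = 24.

24


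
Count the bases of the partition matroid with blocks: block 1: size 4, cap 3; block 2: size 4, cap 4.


A basis picks exactly ci elements from block i.
Number of bases = product of C(|Si|, ci).
= C(4,3) * C(4,4)
= 4 * 1
= 4.

4


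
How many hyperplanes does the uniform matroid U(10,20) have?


Hyperplanes of U(10,20) are flats of rank 9.
In a uniform matroid, these are exactly the (9)-element subsets.
Count = C(20,9) = 20! / (9! * 11!) = 167960.

167960


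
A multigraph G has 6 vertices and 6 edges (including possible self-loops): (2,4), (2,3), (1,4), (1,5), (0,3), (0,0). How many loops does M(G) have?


In a graphic matroid, a loop is a self-loop edge (u,u) with rank 0.
Examining all 6 edges for self-loops...
Self-loops found: (0,0)
Number of loops = 1.

1


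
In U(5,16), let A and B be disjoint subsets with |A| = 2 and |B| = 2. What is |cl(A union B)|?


|A union B| = 2 + 2 = 4 (disjoint).
In U(5,16), cl(S) = S if |S| < 5, else cl(S) = E.
Since 4 < 5, cl(A union B) = A union B.
|cl(A union B)| = 4.

4


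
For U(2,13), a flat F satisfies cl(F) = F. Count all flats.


Flats of U(2,13): every subset of size < 2 is a flat, plus E itself.
Count = C(13,0) + C(13,1) + 1
     = 1 + 13 + 1
     = 15.

15


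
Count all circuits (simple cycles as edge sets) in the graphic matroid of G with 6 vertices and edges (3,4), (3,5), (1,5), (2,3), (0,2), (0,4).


A circuit in a graphic matroid = edge set of a simple cycle.
G has 6 vertices and 6 edges.
Enumerating all minimal edge subsets forming cycles...
Total circuits found: 1.

1


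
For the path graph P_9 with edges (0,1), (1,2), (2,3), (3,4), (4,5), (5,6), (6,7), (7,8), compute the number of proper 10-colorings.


P(P_9, k) = k * (k-1)^(8).
P(10) = 10 * 9^8 = 10 * 43046721 = 430467210.

430467210


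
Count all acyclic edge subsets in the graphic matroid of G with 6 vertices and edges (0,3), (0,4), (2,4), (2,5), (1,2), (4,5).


An independent set in a graphic matroid is an acyclic edge subset.
G has 6 vertices and 6 edges.
Enumerate all 2^6 = 64 subsets, checking for acyclicity.
Total independent sets = 56.

56


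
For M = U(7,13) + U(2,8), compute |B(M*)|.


(M1+M2)* = M1* + M2*.
M1* = U(6,13), bases: C(13,6) = 1716.
M2* = U(6,8), bases: C(8,6) = 28.
|B(M*)| = 1716 * 28 = 48048.

48048


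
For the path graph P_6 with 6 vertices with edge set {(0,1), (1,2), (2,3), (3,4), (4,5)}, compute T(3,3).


A path on 6 vertices is a tree with 5 edges.
T(x,y) = x^(5) for any tree.
T(3,3) = 3^5 = 243.

243


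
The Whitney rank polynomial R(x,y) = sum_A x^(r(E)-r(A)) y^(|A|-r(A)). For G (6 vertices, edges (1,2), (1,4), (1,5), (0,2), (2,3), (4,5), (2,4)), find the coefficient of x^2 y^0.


R(x,y) = sum over A in 2^E of x^(r(E)-r(A)) * y^(|A|-r(A)).
G has 6 vertices, 7 edges. r(E) = 5.
Enumerate all 2^7 = 128 subsets.
Count subsets with r(E)-r(A)=2 and |A|-r(A)=0: 33.

33


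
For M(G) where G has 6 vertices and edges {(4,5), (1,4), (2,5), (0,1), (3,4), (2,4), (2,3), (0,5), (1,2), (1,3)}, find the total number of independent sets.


An independent set in a graphic matroid is an acyclic edge subset.
G has 6 vertices and 10 edges.
Enumerate all 2^10 = 1024 subsets, checking for acyclicity.
Total independent sets = 454.

454


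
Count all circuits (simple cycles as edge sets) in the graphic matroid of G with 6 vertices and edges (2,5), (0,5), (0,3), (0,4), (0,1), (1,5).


A circuit in a graphic matroid = edge set of a simple cycle.
G has 6 vertices and 6 edges.
Enumerating all minimal edge subsets forming cycles...
Total circuits found: 1.

1


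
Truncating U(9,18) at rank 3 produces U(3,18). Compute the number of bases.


Truncating U(9,18) to rank 3 gives U(3,18).
Bases of U(3,18) are all 3-element subsets of 18 elements.
Number of bases = C(18,3) = (18 * 17 * 16) / (1 * 2 * 3) = 816.

816


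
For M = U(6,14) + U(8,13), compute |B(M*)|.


(M1+M2)* = M1* + M2*.
M1* = U(8,14), bases: C(14,8) = 3003.
M2* = U(5,13), bases: C(13,5) = 1287.
|B(M*)| = 3003 * 1287 = 3864861.

3864861


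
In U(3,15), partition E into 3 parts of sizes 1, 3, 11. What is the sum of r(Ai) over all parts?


r(Ai) = min(|Ai|, 3) for each part.
Sum = min(1,3) + min(3,3) + min(11,3)
    = 1 + 3 + 3
    = 7.

7


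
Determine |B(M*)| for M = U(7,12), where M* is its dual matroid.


The dual of U(r,n) is U(n-r, n) = U(5,12).
Bases of U(5,12) are all (5)-element subsets.
|B(M*)| = (12 choose 5) = 792.

792


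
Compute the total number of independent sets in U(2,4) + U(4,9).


For a direct sum, |I(M1+M2)| = |I(M1)| * |I(M2)|.
|I(U(2,4))| = sum C(4,k) for k=0..2 = 11.
|I(U(4,9))| = sum C(9,k) for k=0..4 = 256.
Total = 11 * 256 = 2816.

2816


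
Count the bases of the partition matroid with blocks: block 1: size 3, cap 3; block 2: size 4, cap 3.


A basis picks exactly ci elements from block i.
Number of bases = product of C(|Si|, ci).
= C(3,3) * C(4,3)
= 1 * 4
= 4.

4


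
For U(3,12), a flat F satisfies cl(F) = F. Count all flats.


Flats of U(3,12): every subset of size < 3 is a flat, plus E itself.
Count = (12 choose 0) + (12 choose 1) + (12 choose 2) + 1
     = 1 + 12 + 66 + 1
     = 80.

80


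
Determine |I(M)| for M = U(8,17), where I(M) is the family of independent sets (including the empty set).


Independent sets of U(8,17) are all subsets of size <= 8.
Count = C(17,0) + C(17,1) + C(17,2) + C(17,3) + C(17,4) + C(17,5) + C(17,6) + C(17,7) + C(17,8)
     = 1 + 17 + 136 + 680 + 2380 + 6188 + 12376 + 19448 + 24310
     = 65536.

65536


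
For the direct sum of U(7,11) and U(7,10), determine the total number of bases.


Bases of a direct sum M1 + M2: |B| = |B(M1)| * |B(M2)|.
|B(U(7,11))| = C(11,7) = 330.
|B(U(7,10))| = C(10,7) = 120.
Total bases = 330 * 120 = 39600.

39600


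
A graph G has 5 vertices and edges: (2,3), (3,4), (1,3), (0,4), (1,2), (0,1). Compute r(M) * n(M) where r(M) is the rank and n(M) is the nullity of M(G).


r(M) = |V| - c = 5 - 1 = 4.
nullity = |E| - r(M) = 6 - 4 = 2.
Product = 4 * 2 = 8.

8


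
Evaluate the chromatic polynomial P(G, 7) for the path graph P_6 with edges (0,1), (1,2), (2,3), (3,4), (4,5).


P(P_6, k) = k * (k-1)^(5).
P(7) = 7 * 6^5 = 7 * 7776 = 54432.

54432


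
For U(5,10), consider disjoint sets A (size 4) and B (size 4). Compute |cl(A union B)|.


|A union B| = 4 + 4 = 8 (disjoint).
In U(5,10), cl(S) = S if |S| < 5, else cl(S) = E.
Since 8 >= 5, cl(A union B) = E.
|cl(A union B)| = 10.

10


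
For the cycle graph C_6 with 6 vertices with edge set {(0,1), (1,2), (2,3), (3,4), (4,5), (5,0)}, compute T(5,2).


T(C_6; x,y) = x + x^2 + ... + x^(5) + y.
T(5,2) = 5^1 + 5^2 + 5^3 + 5^4 + 5^5 + 2
= 5 + 25 + 125 + 625 + 3125 + 2
= 3907.

3907


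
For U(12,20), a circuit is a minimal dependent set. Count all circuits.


In U(12,20), circuits are the (13)-element subsets.
Any set of 13 elements is dependent, and removing any one element gives
an independent set of size 12, so it is a minimal dependent set.
Number of circuits = C(20,13) = 20! / (13! * 7!) = 77520.

77520


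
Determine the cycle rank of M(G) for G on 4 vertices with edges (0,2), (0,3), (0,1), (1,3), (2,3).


Cycle rank (nullity) = |E| - r(M) = |E| - (|V| - c).
|E| = 5, |V| = 4, c = 1.
Nullity = 5 - (4 - 1) = 5 - 3 = 2.

2


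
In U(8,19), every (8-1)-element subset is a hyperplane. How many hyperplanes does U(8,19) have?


Hyperplanes of U(8,19) are flats of rank 7.
In a uniform matroid, these are exactly the (7)-element subsets.
Count = C(19,7) = 50388.

50388


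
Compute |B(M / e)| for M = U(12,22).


Contracting e from U(12,22) gives U(11,21).
Bases of U(11,21) = C(21,11) = 352716.

352716


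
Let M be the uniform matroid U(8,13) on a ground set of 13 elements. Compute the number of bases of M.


Bases of U(8,13) are all 8-element subsets of the 13-element ground set.
Number of bases = C(13,8).
C(13,8) = 1287.

1287


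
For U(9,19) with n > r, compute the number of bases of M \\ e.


Deleting e from U(9,19) gives U(9,18) since n > r.
Bases of U(9,18) = C(18,9) = 18! / (9! * 9!) = 48620.

48620


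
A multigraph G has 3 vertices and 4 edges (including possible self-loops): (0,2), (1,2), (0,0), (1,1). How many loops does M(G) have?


In a graphic matroid, a loop is a self-loop edge (u,u) with rank 0.
Examining all 4 edges for self-loops...
Self-loops found: (0,0), (1,1)
Number of loops = 2.

2


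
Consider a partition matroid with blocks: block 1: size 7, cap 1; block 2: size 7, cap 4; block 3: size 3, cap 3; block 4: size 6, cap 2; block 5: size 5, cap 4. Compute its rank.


Rank of a partition matroid = sum of min(|Si|, ci) for each block.
= min(7,1) + min(7,4) + min(3,3) + min(6,2) + min(5,4)
= 1 + 4 + 3 + 2 + 4
= 14.

14


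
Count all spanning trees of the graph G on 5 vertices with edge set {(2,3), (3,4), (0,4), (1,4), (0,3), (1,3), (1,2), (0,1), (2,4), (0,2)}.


By Kirchhoff's matrix tree theorem, the number of spanning trees equals
the determinant of any cofactor of the Laplacian matrix L.
G has 5 vertices and 10 edges.
Computing the (4 x 4) cofactor determinant gives 125.

125


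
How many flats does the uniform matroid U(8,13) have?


Flats of U(8,13): every subset of size < 8 is a flat, plus E itself.
Count = (13 choose 0) + (13 choose 1) + (13 choose 2) + (13 choose 3) + (13 choose 4) + (13 choose 5) + (13 choose 6) + (13 choose 7) + 1
     = 1 + 13 + 78 + 286 + 715 + 1287 + 1716 + 1716 + 1
     = 5813.

5813


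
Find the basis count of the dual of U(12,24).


The dual of U(r,n) is U(n-r, n) = U(12,24).
Bases of U(12,24) are all (12)-element subsets.
|B(M*)| = C(24,12) = 2704156.

2704156


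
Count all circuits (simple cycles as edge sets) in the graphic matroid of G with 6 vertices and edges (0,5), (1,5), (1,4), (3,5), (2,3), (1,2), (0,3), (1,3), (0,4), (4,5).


A circuit in a graphic matroid = edge set of a simple cycle.
G has 6 vertices and 10 edges.
Enumerating all minimal edge subsets forming cycles...
Total circuits found: 21.

21


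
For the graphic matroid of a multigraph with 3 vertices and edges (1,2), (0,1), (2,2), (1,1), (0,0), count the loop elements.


In a graphic matroid, a loop is a self-loop edge (u,u) with rank 0.
Examining all 5 edges for self-loops...
Self-loops found: (2,2), (1,1), (0,0)
Number of loops = 3.

3


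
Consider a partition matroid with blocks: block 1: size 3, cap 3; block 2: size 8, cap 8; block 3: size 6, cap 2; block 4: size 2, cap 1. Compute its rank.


Rank of a partition matroid = sum of min(|Si|, ci) for each block.
= min(3,3) + min(8,8) + min(6,2) + min(2,1)
= 3 + 8 + 2 + 1
= 14.

14


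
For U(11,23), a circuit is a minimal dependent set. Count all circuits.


In U(11,23), circuits are the (12)-element subsets.
Any set of 12 elements is dependent, and removing any one element gives
an independent set of size 11, so it is a minimal dependent set.
Number of circuits = C(23,12) = 23! / (12! * 11!) = 1352078.

1352078


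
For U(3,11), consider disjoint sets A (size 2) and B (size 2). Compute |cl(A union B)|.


|A union B| = 2 + 2 = 4 (disjoint).
In U(3,11), cl(S) = S if |S| < 3, else cl(S) = E.
Since 4 >= 3, cl(A union B) = E.
|cl(A union B)| = 11.

11


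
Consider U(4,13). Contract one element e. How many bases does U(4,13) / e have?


Contracting e from U(4,13) gives U(3,12).
Bases of U(3,12) = (12 choose 3) = 220.

220


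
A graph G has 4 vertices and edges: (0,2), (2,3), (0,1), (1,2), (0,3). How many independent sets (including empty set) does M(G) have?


An independent set in a graphic matroid is an acyclic edge subset.
G has 4 vertices and 5 edges.
Enumerate all 2^5 = 32 subsets, checking for acyclicity.
Total independent sets = 24.

24


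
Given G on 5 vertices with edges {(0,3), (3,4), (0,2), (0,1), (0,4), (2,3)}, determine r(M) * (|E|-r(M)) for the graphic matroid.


r(M) = |V| - c = 5 - 1 = 4.
nullity = |E| - r(M) = 6 - 4 = 2.
Product = 4 * 2 = 8.

8


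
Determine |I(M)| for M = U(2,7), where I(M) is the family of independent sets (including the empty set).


Independent sets of U(2,7) are all subsets of size <= 2.
Count = (7 choose 0) + (7 choose 1) + (7 choose 2)
     = 1 + 7 + 21
     = 29.

29


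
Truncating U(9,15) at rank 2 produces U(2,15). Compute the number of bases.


Truncating U(9,15) to rank 2 gives U(2,15).
Bases of U(2,15) are all 2-element subsets of 15 elements.
Number of bases = (15 choose 2) = 105.

105


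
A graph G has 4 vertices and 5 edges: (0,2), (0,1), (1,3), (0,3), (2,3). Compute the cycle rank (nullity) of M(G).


Cycle rank (nullity) = |E| - r(M) = |E| - (|V| - c).
|E| = 5, |V| = 4, c = 1.
Nullity = 5 - (4 - 1) = 5 - 3 = 2.

2


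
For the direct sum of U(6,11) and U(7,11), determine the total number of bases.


Bases of a direct sum M1 + M2: |B| = |B(M1)| * |B(M2)|.
|B(U(6,11))| = C(11,6) = 462.
|B(U(7,11))| = C(11,7) = 330.
Total bases = 462 * 330 = 152460.

152460


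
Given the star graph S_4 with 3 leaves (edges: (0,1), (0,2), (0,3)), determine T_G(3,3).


A star on 4 vertices is a tree with 3 edges.
T(x,y) = x^(3) for any tree.
T(3,3) = 3^3 = 27.

27


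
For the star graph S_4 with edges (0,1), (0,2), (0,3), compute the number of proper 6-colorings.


P(tree, k) = k * (k-1)^(3) for any tree on 4 vertices.
P(6) = 6 * 5^3 = 6 * 125 = 750.

750


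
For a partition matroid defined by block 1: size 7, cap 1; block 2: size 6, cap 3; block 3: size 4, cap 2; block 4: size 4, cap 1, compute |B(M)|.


A basis picks exactly ci elements from block i.
Number of bases = product of C(|Si|, ci).
= C(7,1) * C(6,3) * C(4,2) * C(4,1)
= 7 * 20 * 6 * 4
= 3360.

3360


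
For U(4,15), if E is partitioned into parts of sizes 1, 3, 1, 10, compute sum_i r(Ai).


r(Ai) = min(|Ai|, 4) for each part.
Sum = min(1,4) + min(3,4) + min(1,4) + min(10,4)
    = 1 + 3 + 1 + 4
    = 9.

9


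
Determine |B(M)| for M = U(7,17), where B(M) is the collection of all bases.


Bases of U(7,17) are all 7-element subsets of the 17-element ground set.
Number of bases = C(17,7).
C(17,7) = 17! / (7! * 10!) = 19448.

19448


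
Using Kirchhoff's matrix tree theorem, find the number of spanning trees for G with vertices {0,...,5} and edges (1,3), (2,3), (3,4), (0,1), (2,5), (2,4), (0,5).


By Kirchhoff's matrix tree theorem, the number of spanning trees equals
the determinant of any cofactor of the Laplacian matrix L.
G has 6 vertices and 7 edges.
Computing the (5 x 5) cofactor determinant gives 14.

14


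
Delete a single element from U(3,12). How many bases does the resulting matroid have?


Deleting e from U(3,12) gives U(3,11) since n > r.
Bases of U(3,11) = C(11,3) = (11 * 10 * 9) / (1 * 2 * 3) = 165.

165


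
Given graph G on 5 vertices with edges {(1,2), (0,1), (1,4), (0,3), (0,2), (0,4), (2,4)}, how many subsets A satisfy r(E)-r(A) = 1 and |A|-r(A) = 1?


R(x,y) = sum over A in 2^E of x^(r(E)-r(A)) * y^(|A|-r(A)).
G has 5 vertices, 7 edges. r(E) = 4.
Enumerate all 2^7 = 128 subsets.
Count subsets with r(E)-r(A)=1 and |A|-r(A)=1: 19.

19


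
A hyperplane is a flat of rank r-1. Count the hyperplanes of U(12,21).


Hyperplanes of U(12,21) are flats of rank 11.
In a uniform matroid, these are exactly the (11)-element subsets.
Count = C(21,11) = 21! / (11! * 10!) = 352716.

352716


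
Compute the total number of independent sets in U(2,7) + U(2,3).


For a direct sum, |I(M1+M2)| = |I(M1)| * |I(M2)|.
|I(U(2,7))| = sum C(7,k) for k=0..2 = 29.
|I(U(2,3))| = sum C(3,k) for k=0..2 = 7.
Total = 29 * 7 = 203.

203


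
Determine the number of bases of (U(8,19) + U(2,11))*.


(M1+M2)* = M1* + M2*.
M1* = U(11,19), bases: C(19,11) = 75582.
M2* = U(9,11), bases: C(11,9) = 55.
|B(M*)| = 75582 * 55 = 4157010.

4157010


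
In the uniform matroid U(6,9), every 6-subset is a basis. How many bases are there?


Bases of U(6,9) are all 6-element subsets of the 9-element ground set.
Number of bases = C(9,6).
C(9,6) = 9! / (6! * 3!) = 84.

84


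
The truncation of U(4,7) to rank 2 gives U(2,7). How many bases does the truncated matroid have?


Truncating U(4,7) to rank 2 gives U(2,7).
Bases of U(2,7) are all 2-element subsets of 7 elements.
Number of bases = (7 choose 2) = 21.

21


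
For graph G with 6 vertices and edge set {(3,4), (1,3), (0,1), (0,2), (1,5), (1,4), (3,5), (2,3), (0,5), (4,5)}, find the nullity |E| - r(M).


Cycle rank (nullity) = |E| - r(M) = |E| - (|V| - c).
|E| = 10, |V| = 6, c = 1.
Nullity = 10 - (6 - 1) = 10 - 5 = 5.

5


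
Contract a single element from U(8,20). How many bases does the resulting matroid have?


Contracting e from U(8,20) gives U(7,19).
Bases of U(7,19) = (19 choose 7) = 50388.

50388


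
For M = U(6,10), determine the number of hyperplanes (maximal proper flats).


Hyperplanes of U(6,10) are flats of rank 5.
In a uniform matroid, these are exactly the (5)-element subsets.
Count = C(10,5) = 10! / (5! * 5!) = 252.

252


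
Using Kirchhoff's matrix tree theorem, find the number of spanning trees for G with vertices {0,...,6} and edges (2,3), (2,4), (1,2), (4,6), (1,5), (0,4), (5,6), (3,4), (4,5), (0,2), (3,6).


By Kirchhoff's matrix tree theorem, the number of spanning trees equals
the determinant of any cofactor of the Laplacian matrix L.
G has 7 vertices and 11 edges.
Computing the (6 x 6) cofactor determinant gives 166.

166


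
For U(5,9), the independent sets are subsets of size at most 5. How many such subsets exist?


Independent sets of U(5,9) are all subsets of size <= 5.
Count = (9 choose 0) + (9 choose 1) + (9 choose 2) + (9 choose 3) + (9 choose 4) + (9 choose 5)
     = 1 + 9 + 36 + 84 + 126 + 126
     = 382.

382


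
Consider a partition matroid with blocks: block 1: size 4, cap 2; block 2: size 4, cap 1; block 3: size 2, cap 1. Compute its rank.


Rank of a partition matroid = sum of min(|Si|, ci) for each block.
= min(4,2) + min(4,1) + min(2,1)
= 2 + 1 + 1
= 4.

4


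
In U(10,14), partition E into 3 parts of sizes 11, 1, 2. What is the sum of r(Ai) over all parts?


r(Ai) = min(|Ai|, 10) for each part.
Sum = min(11,10) + min(1,10) + min(2,10)
    = 10 + 1 + 2
    = 13.

13


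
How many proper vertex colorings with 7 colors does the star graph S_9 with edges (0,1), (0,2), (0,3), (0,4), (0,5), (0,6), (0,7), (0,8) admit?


P(tree, k) = k * (k-1)^(8) for any tree on 9 vertices.
P(7) = 7 * 6^8 = 7 * 1679616 = 11757312.

11757312


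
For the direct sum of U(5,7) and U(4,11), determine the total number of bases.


Bases of a direct sum M1 + M2: |B| = |B(M1)| * |B(M2)|.
|B(U(5,7))| = C(7,5) = 21.
|B(U(4,11))| = C(11,4) = 330.
Total bases = 21 * 330 = 6930.

6930


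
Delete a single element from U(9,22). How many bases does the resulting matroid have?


Deleting e from U(9,22) gives U(9,21) since n > r.
Bases of U(9,21) = C(21,9) = 21! / (9! * 12!) = 293930.

293930


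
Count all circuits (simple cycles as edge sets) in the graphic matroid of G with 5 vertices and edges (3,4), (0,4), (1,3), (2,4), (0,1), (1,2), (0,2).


A circuit in a graphic matroid = edge set of a simple cycle.
G has 5 vertices and 7 edges.
Enumerating all minimal edge subsets forming cycles...
Total circuits found: 7.

7


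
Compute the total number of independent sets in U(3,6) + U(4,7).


For a direct sum, |I(M1+M2)| = |I(M1)| * |I(M2)|.
|I(U(3,6))| = sum C(6,k) for k=0..3 = 42.
|I(U(4,7))| = sum C(7,k) for k=0..4 = 99.
Total = 42 * 99 = 4158.

4158


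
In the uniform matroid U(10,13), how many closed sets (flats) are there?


Flats of U(10,13): every subset of size < 10 is a flat, plus E itself.
Count = C(13,0) + C(13,1) + C(13,2) + C(13,3) + C(13,4) + C(13,5) + C(13,6) + C(13,7) + C(13,8) + C(13,9) + 1
     = 1 + 13 + 78 + 286 + 715 + 1287 + 1716 + 1716 + 1287 + 715 + 1
     = 7815.

7815


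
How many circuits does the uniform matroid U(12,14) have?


In U(12,14), circuits are the (13)-element subsets.
Any set of 13 elements is dependent, and removing any one element gives
an independent set of size 12, so it is a minimal dependent set.
Number of circuits = C(14,13) = 14! / (13! * 1!) = 14.

14


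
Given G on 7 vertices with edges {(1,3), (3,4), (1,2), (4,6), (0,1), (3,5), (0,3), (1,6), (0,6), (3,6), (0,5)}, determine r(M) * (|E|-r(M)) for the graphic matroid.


r(M) = |V| - c = 7 - 1 = 6.
nullity = |E| - r(M) = 11 - 6 = 5.
Product = 6 * 5 = 30.

30


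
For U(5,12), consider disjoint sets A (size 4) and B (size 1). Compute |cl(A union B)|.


|A union B| = 4 + 1 = 5 (disjoint).
In U(5,12), cl(S) = S if |S| < 5, else cl(S) = E.
Since 5 >= 5, cl(A union B) = E.
|cl(A union B)| = 12.

12


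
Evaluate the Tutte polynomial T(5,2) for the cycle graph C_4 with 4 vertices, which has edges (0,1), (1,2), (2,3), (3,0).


T(C_4; x,y) = x + x^2 + ... + x^(3) + y.
T(5,2) = 5^1 + 5^2 + 5^3 + 2
= 5 + 25 + 125 + 2
= 157.

157


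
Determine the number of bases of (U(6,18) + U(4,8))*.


(M1+M2)* = M1* + M2*.
M1* = U(12,18), bases: C(18,12) = 18564.
M2* = U(4,8), bases: C(8,4) = 70.
|B(M*)| = 18564 * 70 = 1299480.

1299480


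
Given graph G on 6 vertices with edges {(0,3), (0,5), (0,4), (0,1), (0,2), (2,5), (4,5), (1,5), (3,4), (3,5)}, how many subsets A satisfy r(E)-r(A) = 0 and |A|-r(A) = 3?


R(x,y) = sum over A in 2^E of x^(r(E)-r(A)) * y^(|A|-r(A)).
G has 6 vertices, 10 edges. r(E) = 5.
Enumerate all 2^10 = 1024 subsets.
Count subsets with r(E)-r(A)=0 and |A|-r(A)=3: 43.

43


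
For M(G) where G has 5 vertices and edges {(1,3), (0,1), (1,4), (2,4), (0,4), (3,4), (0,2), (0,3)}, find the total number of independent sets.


An independent set in a graphic matroid is an acyclic edge subset.
G has 5 vertices and 8 edges.
Enumerate all 2^8 = 256 subsets, checking for acyclicity.
Total independent sets = 128.

128


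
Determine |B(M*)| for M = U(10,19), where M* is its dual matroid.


The dual of U(r,n) is U(n-r, n) = U(9,19).
Bases of U(9,19) are all (9)-element subsets.
|B(M*)| = C(19,9) = 19! / (9! * 10!) = 92378.

92378


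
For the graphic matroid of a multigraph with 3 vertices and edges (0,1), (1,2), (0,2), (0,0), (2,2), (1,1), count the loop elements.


In a graphic matroid, a loop is a self-loop edge (u,u) with rank 0.
Examining all 6 edges for self-loops...
Self-loops found: (0,0), (2,2), (1,1)
Number of loops = 3.

3


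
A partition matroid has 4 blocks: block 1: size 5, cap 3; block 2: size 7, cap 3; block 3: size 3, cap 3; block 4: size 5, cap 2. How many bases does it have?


A basis picks exactly ci elements from block i.
Number of bases = product of C(|Si|, ci).
= C(5,3) * C(7,3) * C(3,3) * C(5,2)
= 10 * 35 * 1 * 10
= 3500.

3500


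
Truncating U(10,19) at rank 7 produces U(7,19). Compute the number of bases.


Truncating U(10,19) to rank 7 gives U(7,19).
Bases of U(7,19) are all 7-element subsets of 19 elements.
Number of bases = C(19,7) = 50388.

50388


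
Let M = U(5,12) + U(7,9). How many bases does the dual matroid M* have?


(M1+M2)* = M1* + M2*.
M1* = U(7,12), bases: C(12,7) = 792.
M2* = U(2,9), bases: C(9,2) = 36.
|B(M*)| = 792 * 36 = 28512.

28512


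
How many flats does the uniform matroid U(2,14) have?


Flats of U(2,14): every subset of size < 2 is a flat, plus E itself.
Count = C(14,0) + C(14,1) + 1
     = 1 + 14 + 1
     = 16.

16


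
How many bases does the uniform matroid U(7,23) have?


Bases of U(7,23) are all 7-element subsets of the 23-element ground set.
Number of bases = C(23,7).
(23 choose 7) = 245157.

245157


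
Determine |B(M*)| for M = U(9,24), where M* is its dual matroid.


The dual of U(r,n) is U(n-r, n) = U(15,24).
Bases of U(15,24) are all (15)-element subsets.
|B(M*)| = (24 choose 15) = 1307504.

1307504


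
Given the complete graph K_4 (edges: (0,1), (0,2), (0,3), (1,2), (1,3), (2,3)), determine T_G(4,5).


T(K_4; x,y) = x^3 + 3x^2 + 4xy + 2x + y^3 + 3y^2 + 2y.
Substituting x=4, y=5:
= 64 + 48 + 80 + 8 + 125 + 75 + 10
= 410.

410


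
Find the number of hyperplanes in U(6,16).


Hyperplanes of U(6,16) are flats of rank 5.
In a uniform matroid, these are exactly the (5)-element subsets.
Count = (16 choose 5) = 4368.

4368


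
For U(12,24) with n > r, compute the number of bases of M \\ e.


Deleting e from U(12,24) gives U(12,23) since n > r.
Bases of U(12,23) = C(23,12) = 23! / (12! * 11!) = 1352078.

1352078


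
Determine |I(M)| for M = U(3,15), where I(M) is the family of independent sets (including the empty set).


Independent sets of U(3,15) are all subsets of size <= 3.
Count = (15 choose 0) + (15 choose 1) + (15 choose 2) + (15 choose 3)
     = 1 + 15 + 105 + 455
     = 576.

576


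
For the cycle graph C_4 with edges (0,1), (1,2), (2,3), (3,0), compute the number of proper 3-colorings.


P(C_4, k) = (k-1)^4 + (-1)^4*(k-1).
P(3) = (2)^4 + 2
= 16 + 2 = 18.

18


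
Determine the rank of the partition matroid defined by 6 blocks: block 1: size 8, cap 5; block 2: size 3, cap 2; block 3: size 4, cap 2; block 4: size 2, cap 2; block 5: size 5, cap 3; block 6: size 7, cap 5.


Rank of a partition matroid = sum of min(|Si|, ci) for each block.
= min(8,5) + min(3,2) + min(4,2) + min(2,2) + min(5,3) + min(7,5)
= 5 + 2 + 2 + 2 + 3 + 5
= 19.

19


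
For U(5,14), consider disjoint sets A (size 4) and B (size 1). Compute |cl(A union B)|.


|A union B| = 4 + 1 = 5 (disjoint).
In U(5,14), cl(S) = S if |S| < 5, else cl(S) = E.
Since 5 >= 5, cl(A union B) = E.
|cl(A union B)| = 14.

14


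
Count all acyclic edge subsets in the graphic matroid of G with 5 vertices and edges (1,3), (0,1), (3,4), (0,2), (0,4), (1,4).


An independent set in a graphic matroid is an acyclic edge subset.
G has 5 vertices and 6 edges.
Enumerate all 2^6 = 64 subsets, checking for acyclicity.
Total independent sets = 48.

48


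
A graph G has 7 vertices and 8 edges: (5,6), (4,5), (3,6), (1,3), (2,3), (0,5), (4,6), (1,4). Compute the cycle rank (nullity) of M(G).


Cycle rank (nullity) = |E| - r(M) = |E| - (|V| - c).
|E| = 8, |V| = 7, c = 1.
Nullity = 8 - (7 - 1) = 8 - 6 = 2.

2


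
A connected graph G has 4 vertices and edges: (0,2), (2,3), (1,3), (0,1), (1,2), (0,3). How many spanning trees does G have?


By Kirchhoff's matrix tree theorem, the number of spanning trees equals
the determinant of any cofactor of the Laplacian matrix L.
G has 4 vertices and 6 edges.
Computing the (3 x 3) cofactor determinant gives 16.

16


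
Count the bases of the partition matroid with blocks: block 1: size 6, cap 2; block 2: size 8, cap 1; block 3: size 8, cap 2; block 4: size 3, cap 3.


A basis picks exactly ci elements from block i.
Number of bases = product of C(|Si|, ci).
= C(6,2) * C(8,1) * C(8,2) * C(3,3)
= 15 * 8 * 28 * 1
= 3360.

3360


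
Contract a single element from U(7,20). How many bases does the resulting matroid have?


Contracting e from U(7,20) gives U(6,19).
Bases of U(6,19) = C(19,6) = 19! / (6! * 13!) = 27132.

27132


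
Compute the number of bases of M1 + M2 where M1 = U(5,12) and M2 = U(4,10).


Bases of a direct sum M1 + M2: |B| = |B(M1)| * |B(M2)|.
|B(U(5,12))| = C(12,5) = 792.
|B(U(4,10))| = C(10,4) = 210.
Total bases = 792 * 210 = 166320.

166320


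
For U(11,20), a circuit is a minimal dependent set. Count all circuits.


In U(11,20), circuits are the (12)-element subsets.
Any set of 12 elements is dependent, and removing any one element gives
an independent set of size 11, so it is a minimal dependent set.
Number of circuits = (20 choose 12) = 125970.

125970


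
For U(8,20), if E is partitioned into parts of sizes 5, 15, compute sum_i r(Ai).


r(Ai) = min(|Ai|, 8) for each part.
Sum = min(5,8) + min(15,8)
    = 5 + 8
    = 13.

13


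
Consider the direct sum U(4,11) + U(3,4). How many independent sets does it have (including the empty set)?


For a direct sum, |I(M1+M2)| = |I(M1)| * |I(M2)|.
|I(U(4,11))| = sum C(11,k) for k=0..4 = 562.
|I(U(3,4))| = sum C(4,k) for k=0..3 = 15.
Total = 562 * 15 = 8430.

8430


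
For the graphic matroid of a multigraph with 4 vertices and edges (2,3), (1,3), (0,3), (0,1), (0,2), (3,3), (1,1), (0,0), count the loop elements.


In a graphic matroid, a loop is a self-loop edge (u,u) with rank 0.
Examining all 8 edges for self-loops...
Self-loops found: (3,3), (1,1), (0,0)
Number of loops = 3.

3


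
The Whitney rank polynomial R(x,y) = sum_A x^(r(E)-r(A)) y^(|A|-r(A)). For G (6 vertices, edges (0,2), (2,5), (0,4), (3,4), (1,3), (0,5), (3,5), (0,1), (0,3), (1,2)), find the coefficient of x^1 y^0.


R(x,y) = sum over A in 2^E of x^(r(E)-r(A)) * y^(|A|-r(A)).
G has 6 vertices, 10 edges. r(E) = 5.
Enumerate all 2^10 = 1024 subsets.
Count subsets with r(E)-r(A)=1 and |A|-r(A)=0: 168.

168


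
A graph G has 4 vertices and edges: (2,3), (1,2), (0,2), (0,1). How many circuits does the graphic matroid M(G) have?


A circuit in a graphic matroid = edge set of a simple cycle.
G has 4 vertices and 4 edges.
Enumerating all minimal edge subsets forming cycles...
Total circuits found: 1.

1


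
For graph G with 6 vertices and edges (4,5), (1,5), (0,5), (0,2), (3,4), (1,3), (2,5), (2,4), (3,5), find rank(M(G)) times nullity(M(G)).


r(M) = |V| - c = 6 - 1 = 5.
nullity = |E| - r(M) = 9 - 5 = 4.
Product = 5 * 4 = 20.

20


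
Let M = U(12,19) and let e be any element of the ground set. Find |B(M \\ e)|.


Deleting e from U(12,19) gives U(12,18) since n > r.
Bases of U(12,18) = (18 choose 12) = 18564.

18564


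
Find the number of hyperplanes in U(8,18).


Hyperplanes of U(8,18) are flats of rank 7.
In a uniform matroid, these are exactly the (7)-element subsets.
Count = C(18,7) = 18! / (7! * 11!) = 31824.

31824


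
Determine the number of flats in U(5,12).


Flats of U(5,12): every subset of size < 5 is a flat, plus E itself.
Count = (12 choose 0) + (12 choose 1) + (12 choose 2) + (12 choose 3) + (12 choose 4) + 1
     = 1 + 12 + 66 + 220 + 495 + 1
     = 795.

795


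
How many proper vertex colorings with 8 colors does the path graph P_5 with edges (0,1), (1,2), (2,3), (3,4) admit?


P(P_5, k) = k * (k-1)^(4).
P(8) = 8 * 7^4 = 8 * 2401 = 19208.

19208


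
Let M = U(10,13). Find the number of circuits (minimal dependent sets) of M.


In U(10,13), circuits are the (11)-element subsets.
Any set of 11 elements is dependent, and removing any one element gives
an independent set of size 10, so it is a minimal dependent set.
Number of circuits = C(13,11) = 78.

78


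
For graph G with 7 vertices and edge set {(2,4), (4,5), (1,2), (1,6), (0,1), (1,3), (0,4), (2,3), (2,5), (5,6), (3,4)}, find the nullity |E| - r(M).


Cycle rank (nullity) = |E| - r(M) = |E| - (|V| - c).
|E| = 11, |V| = 7, c = 1.
Nullity = 11 - (7 - 1) = 11 - 6 = 5.

5


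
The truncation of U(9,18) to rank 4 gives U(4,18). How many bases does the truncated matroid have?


Truncating U(9,18) to rank 4 gives U(4,18).
Bases of U(4,18) are all 4-element subsets of 18 elements.
Number of bases = C(18,4) = 18! / (4! * 14!) = 3060.

3060


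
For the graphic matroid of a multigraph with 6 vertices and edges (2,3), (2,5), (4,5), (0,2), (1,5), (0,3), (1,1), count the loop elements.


In a graphic matroid, a loop is a self-loop edge (u,u) with rank 0.
Examining all 7 edges for self-loops...
Self-loops found: (1,1)
Number of loops = 1.

1


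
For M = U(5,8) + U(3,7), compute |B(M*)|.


(M1+M2)* = M1* + M2*.
M1* = U(3,8), bases: C(8,3) = 56.
M2* = U(4,7), bases: C(7,4) = 35.
|B(M*)| = 56 * 35 = 1960.

1960


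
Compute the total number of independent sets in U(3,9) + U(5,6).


For a direct sum, |I(M1+M2)| = |I(M1)| * |I(M2)|.
|I(U(3,9))| = sum C(9,k) for k=0..3 = 130.
|I(U(5,6))| = sum C(6,k) for k=0..5 = 63.
Total = 130 * 63 = 8190.

8190


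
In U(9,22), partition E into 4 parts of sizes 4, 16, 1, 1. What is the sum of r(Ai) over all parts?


r(Ai) = min(|Ai|, 9) for each part.
Sum = min(4,9) + min(16,9) + min(1,9) + min(1,9)
    = 4 + 9 + 1 + 1
    = 15.

15


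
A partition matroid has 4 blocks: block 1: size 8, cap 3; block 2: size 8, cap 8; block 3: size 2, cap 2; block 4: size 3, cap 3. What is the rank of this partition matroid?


Rank of a partition matroid = sum of min(|Si|, ci) for each block.
= min(8,3) + min(8,8) + min(2,2) + min(3,3)
= 3 + 8 + 2 + 3
= 16.

16


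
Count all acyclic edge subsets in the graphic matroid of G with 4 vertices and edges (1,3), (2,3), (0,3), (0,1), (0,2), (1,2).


An independent set in a graphic matroid is an acyclic edge subset.
G has 4 vertices and 6 edges.
Enumerate all 2^6 = 64 subsets, checking for acyclicity.
Total independent sets = 38.

38


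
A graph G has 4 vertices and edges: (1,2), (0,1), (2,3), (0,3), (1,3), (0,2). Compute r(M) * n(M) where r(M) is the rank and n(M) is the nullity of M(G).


r(M) = |V| - c = 4 - 1 = 3.
nullity = |E| - r(M) = 6 - 3 = 3.
Product = 3 * 3 = 9.

9


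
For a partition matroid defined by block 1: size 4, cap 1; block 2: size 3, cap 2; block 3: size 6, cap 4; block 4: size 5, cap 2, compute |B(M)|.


A basis picks exactly ci elements from block i.
Number of bases = product of C(|Si|, ci).
= C(4,1) * C(3,2) * C(6,4) * C(5,2)
= 4 * 3 * 15 * 10
= 1800.

1800


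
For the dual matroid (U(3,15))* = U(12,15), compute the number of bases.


The dual of U(r,n) is U(n-r, n) = U(12,15).
Bases of U(12,15) are all (12)-element subsets.
|B(M*)| = C(15,12) = 455.

455


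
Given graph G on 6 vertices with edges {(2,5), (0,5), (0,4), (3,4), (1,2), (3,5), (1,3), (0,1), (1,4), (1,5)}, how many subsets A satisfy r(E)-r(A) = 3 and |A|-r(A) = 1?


R(x,y) = sum over A in 2^E of x^(r(E)-r(A)) * y^(|A|-r(A)).
G has 6 vertices, 10 edges. r(E) = 5.
Enumerate all 2^10 = 1024 subsets.
Count subsets with r(E)-r(A)=3 and |A|-r(A)=1: 5.

5


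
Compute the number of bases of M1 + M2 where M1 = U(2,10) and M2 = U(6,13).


Bases of a direct sum M1 + M2: |B| = |B(M1)| * |B(M2)|.
|B(U(2,10))| = C(10,2) = 45.
|B(U(6,13))| = C(13,6) = 1716.
Total bases = 45 * 1716 = 77220.

77220


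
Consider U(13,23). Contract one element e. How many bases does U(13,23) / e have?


Contracting e from U(13,23) gives U(12,22).
Bases of U(12,22) = C(22,12) = 22! / (12! * 10!) = 646646.

646646


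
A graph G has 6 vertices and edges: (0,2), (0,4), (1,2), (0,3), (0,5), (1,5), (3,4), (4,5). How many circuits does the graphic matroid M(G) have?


A circuit in a graphic matroid = edge set of a simple cycle.
G has 6 vertices and 8 edges.
Enumerating all minimal edge subsets forming cycles...
Total circuits found: 6.

6
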